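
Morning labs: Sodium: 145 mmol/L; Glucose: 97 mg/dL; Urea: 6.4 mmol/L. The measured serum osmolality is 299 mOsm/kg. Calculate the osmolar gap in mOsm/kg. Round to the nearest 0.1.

-2.8 mOsm/kg

Calculated osmolality = 2·Na + glucose/18 + urea
= 2·145 + 97/18 + 6.4
= 290 + 5.39 + 6.40
= 301.79 mOsm/kg ≈ 301.8 mOsm/kg
Osmolar gap = measured − calculated = 299 − 301.8 = -2.8 mOsm/kg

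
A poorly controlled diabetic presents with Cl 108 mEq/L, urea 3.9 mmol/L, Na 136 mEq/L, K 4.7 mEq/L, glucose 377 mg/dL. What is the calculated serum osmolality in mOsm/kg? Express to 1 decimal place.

296.8 mOsm/kg

Calculated osmolality = 2·Na + glucose/18 + urea
= 2·136 + 377/18 + 3.9
= 272 + 20.94 + 3.90
= 296.84 mOsm/kg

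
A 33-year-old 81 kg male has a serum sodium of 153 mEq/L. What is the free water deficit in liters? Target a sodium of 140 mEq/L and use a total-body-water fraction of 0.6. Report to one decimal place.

4.5 L

TBW = 0.6 · 81 = 48.6 L
Free water deficit = TBW · (Na/140 − 1)
= 48.6 · (153/140 − 1)
= 48.6 · 0.0929
= 4.51 L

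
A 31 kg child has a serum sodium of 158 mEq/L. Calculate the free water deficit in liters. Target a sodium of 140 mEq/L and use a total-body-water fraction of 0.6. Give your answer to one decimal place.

TBW = 0.6 · 31 = 18.6 L
Free water deficit = TBW · (Na/140 − 1)
= 18.6 · (158/140 − 1)
= 18.6 · 0.1286
= 2.39 L

2.4 L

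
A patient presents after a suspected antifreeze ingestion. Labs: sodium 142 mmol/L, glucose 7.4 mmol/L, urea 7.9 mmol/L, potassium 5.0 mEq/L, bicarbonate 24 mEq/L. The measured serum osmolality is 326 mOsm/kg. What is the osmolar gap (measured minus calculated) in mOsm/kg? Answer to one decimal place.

Calculated osmolality = 2·Na + glucose + urea
= 2·142 + 7.4 + 7.9
= 284 + 7.40 + 7.90
= 299.3 mOsm/kg ≈ 299.3 mOsm/kg
Osmolar gap = measured − calculated = 326 − 299.3 = 26.7 mOsm/kg

26.7 mOsm/kg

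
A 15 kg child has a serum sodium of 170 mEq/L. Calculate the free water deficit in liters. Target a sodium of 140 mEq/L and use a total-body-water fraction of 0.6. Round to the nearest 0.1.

1.9 L

TBW = 0.6 · 15 = 9 L
Free water deficit = TBW · (Na/140 − 1)
= 9 · (170/140 − 1)
= 9 · 0.2143
= 1.93 L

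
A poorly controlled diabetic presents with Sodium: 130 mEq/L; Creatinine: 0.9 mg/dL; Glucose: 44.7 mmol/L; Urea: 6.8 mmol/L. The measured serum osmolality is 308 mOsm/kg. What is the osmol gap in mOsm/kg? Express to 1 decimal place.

-3.5 mOsm/kg

Calculated osmolality = 2·Na + glucose + urea
= 2·130 + 44.7 + 6.8
= 260 + 44.70 + 6.80
= 311.5 mOsm/kg ≈ 311.5 mOsm/kg
Osmolar gap = measured − calculated = 308 − 311.5 = -3.5 mOsm/kg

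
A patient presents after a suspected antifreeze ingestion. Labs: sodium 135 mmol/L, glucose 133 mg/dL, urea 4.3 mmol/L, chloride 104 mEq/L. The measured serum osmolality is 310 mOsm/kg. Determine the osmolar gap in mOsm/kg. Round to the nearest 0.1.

Calculated osmolality = 2·Na + glucose/18 + urea
= 2·135 + 133/18 + 4.3
= 270 + 7.39 + 4.30
= 281.69 mOsm/kg ≈ 281.7 mOsm/kg
Osmolar gap = measured − calculated = 310 − 281.7 = 28.3 mOsm/kg

28.3 mOsm/kg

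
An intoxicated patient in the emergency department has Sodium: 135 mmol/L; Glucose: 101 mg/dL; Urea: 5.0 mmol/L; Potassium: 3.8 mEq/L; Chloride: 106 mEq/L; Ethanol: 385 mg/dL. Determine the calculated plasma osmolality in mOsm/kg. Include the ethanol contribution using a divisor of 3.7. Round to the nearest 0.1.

Calculated osmolality = 2·Na + glucose/18 + urea + ethanol/3.7
= 2·135 + 101/18 + 5 + 385/3.7
= 270 + 5.61 + 5 + 104.05
= 384.66 mOsm/kg

384.7 mOsm/kg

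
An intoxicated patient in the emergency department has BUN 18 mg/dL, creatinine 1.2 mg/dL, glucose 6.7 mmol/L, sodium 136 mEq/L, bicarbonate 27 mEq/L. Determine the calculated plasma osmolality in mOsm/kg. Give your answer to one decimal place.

285.1 mOsm/kg

Calculated osmolality = 2·Na + glucose + BUN/2.8
= 2·136 + 6.7 + 18/2.8
= 272 + 6.70 + 6.43
= 285.13 mOsm/kg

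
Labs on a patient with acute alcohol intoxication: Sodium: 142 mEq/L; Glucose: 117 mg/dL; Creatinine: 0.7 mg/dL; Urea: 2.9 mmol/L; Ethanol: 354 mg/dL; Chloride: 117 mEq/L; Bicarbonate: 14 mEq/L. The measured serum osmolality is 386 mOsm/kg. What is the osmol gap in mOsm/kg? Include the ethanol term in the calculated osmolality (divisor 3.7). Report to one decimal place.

Calculated osmolality = 2·Na + glucose/18 + urea + ethanol/3.7
= 2·142 + 117/18 + 2.9 + 354/3.7
= 284 + 6.50 + 2.90 + 95.68
= 389.08 mOsm/kg ≈ 389.1 mOsm/kg
Osmolar gap = measured − calculated = 386 − 389.1 = -3.1 mOsm/kg

-3.1 mOsm/kg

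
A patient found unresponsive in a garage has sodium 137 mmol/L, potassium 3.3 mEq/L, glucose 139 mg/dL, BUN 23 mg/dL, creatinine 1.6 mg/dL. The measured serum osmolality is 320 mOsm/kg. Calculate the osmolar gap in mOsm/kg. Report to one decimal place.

30.1 mOsm/kg

Calculated osmolality = 2·Na + glucose/18 + BUN/2.8
= 2·137 + 139/18 + 23/2.8
= 274 + 7.72 + 8.21
= 289.93 mOsm/kg ≈ 289.9 mOsm/kg
Osmolar gap = measured − calculated = 320 − 289.9 = 30.1 mOsm/kg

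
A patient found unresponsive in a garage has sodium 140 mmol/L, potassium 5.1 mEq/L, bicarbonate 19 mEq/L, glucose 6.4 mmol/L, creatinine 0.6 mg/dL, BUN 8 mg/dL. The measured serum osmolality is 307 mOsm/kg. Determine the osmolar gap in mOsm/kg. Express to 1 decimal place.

17.7 mOsm/kg

Calculated osmolality = 2·Na + glucose + BUN/2.8
= 2·140 + 6.4 + 8/2.8
= 280 + 6.40 + 2.86
= 289.26 mOsm/kg ≈ 289.3 mOsm/kg
Osmolar gap = measured − calculated = 307 − 289.3 = 17.7 mOsm/kg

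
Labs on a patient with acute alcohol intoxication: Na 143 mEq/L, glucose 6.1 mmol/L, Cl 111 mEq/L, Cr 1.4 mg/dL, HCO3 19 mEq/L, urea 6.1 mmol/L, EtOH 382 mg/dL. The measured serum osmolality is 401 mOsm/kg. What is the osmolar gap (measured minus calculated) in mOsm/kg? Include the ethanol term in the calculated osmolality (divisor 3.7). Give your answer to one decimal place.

Calculated osmolality = 2·Na + glucose + urea + ethanol/3.7
= 2·143 + 6.1 + 6.1 + 382/3.7
= 286 + 6.10 + 6.10 + 103.24
= 401.44 mOsm/kg ≈ 401.4 mOsm/kg
Osmolar gap = measured − calculated = 401 − 401.4 = -0.4 mOsm/kg

-0.4 mOsm/kg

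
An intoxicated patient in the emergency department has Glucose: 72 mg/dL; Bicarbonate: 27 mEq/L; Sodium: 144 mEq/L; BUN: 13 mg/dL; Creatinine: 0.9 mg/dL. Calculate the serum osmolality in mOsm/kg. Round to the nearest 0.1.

296.6 mOsm/kg

Calculated osmolality = 2·Na + glucose/18 + BUN/2.8
= 2·144 + 72/18 + 13/2.8
= 288 + 4 + 4.64
= 296.64 mOsm/kg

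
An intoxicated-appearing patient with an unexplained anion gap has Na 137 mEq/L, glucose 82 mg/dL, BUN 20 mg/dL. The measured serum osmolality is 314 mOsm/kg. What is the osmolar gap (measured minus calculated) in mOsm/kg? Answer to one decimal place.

Calculated osmolality = 2·Na + glucose/18 + BUN/2.8
= 2·137 + 82/18 + 20/2.8
= 274 + 4.56 + 7.14
= 285.7 mOsm/kg ≈ 285.7 mOsm/kg
Osmolar gap = measured − calculated = 314 − 285.7 = 28.3 mOsm/kg

28.3 mOsm/kg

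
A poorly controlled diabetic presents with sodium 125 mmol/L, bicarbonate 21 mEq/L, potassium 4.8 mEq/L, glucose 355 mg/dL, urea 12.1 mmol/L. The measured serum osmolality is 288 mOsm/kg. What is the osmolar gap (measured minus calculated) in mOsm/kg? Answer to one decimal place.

Calculated osmolality = 2·Na + glucose/18 + urea
= 2·125 + 355/18 + 12.1
= 250 + 19.72 + 12.10
= 281.82 mOsm/kg ≈ 281.8 mOsm/kg
Osmolar gap = measured − calculated = 288 − 281.8 = 6.2 mOsm/kg

6.2 mOsm/kg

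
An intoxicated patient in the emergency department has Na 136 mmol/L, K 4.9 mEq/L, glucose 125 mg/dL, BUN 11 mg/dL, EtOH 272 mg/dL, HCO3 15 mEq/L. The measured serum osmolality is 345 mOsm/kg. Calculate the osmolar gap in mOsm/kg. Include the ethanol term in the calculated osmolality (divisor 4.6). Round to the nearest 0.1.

3.0 mOsm/kg

Calculated osmolality = 2·Na + glucose/18 + BUN/2.8 + ethanol/4.6
= 2·136 + 125/18 + 11/2.8 + 272/4.6
= 272 + 6.94 + 3.93 + 59.13
= 342 mOsm/kg ≈ 342.0 mOsm/kg
Osmolar gap = measured − calculated = 345 − 342.0 = 3.0 mOsm/kg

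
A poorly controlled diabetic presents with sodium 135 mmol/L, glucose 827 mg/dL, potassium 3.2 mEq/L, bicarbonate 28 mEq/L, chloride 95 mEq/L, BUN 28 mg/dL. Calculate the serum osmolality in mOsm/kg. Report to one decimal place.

325.9 mOsm/kg

Calculated osmolality = 2·Na + glucose/18 + BUN/2.8
= 2·135 + 827/18 + 28/2.8
= 270 + 45.94 + 10
= 325.94 mOsm/kg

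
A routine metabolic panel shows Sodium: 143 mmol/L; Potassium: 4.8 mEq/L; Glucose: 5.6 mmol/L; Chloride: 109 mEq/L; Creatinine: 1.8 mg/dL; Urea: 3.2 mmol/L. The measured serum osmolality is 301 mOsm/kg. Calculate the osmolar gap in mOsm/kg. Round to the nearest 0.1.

Calculated osmolality = 2·Na + glucose + urea
= 2·143 + 5.6 + 3.2
= 286 + 5.60 + 3.20
= 294.8 mOsm/kg ≈ 294.8 mOsm/kg
Osmolar gap = measured − calculated = 301 − 294.8 = 6.2 mOsm/kg

6.2 mOsm/kg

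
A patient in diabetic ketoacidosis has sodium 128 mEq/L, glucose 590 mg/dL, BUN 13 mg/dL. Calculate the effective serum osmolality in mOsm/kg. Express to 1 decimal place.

Effective osmolality excludes urea (freely permeant across cell membranes):
2·Na + glucose/18
= 2·128 + 590/18
= 256 + 32.78
= 288.78 mOsm/kg

288.8 mOsm/kg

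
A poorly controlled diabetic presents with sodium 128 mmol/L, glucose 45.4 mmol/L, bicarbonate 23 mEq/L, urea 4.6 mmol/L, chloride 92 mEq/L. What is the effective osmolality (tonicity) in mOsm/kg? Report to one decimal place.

301.4 mOsm/kg

Effective osmolality excludes urea (freely permeant across cell membranes):
2·Na + glucose
= 2·128 + 45.4
= 256 + 45.4
= 301.4 mOsm/kg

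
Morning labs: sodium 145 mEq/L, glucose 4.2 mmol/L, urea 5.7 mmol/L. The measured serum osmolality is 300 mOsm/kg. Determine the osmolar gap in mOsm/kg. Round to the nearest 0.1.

0.1 mOsm/kg

Calculated osmolality = 2·Na + glucose + urea
= 2·145 + 4.2 + 5.7
= 290 + 4.20 + 5.70
= 299.9 mOsm/kg ≈ 299.9 mOsm/kg
Osmolar gap = measured − calculated = 300 − 299.9 = 0.1 mOsm/kg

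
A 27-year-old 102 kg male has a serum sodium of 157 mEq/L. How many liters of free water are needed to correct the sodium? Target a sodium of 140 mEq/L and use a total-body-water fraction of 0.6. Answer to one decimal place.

7.4 L

TBW = 0.6 · 102 = 61.2 L
Free water deficit = TBW · (Na/140 − 1)
= 61.2 · (157/140 − 1)
= 61.2 · 0.1214
= 7.43 L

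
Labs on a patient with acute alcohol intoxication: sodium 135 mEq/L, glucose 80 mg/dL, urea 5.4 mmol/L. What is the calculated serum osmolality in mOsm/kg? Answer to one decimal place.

279.8 mOsm/kg

Calculated osmolality = 2·Na + glucose/18 + urea
= 2·135 + 80/18 + 5.4
= 270 + 4.44 + 5.40
= 279.84 mOsm/kg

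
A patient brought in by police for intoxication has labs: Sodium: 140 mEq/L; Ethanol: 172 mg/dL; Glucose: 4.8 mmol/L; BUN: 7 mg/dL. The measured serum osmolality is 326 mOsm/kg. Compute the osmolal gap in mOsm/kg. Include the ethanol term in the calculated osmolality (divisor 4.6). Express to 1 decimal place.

Calculated osmolality = 2·Na + glucose + BUN/2.8 + ethanol/4.6
= 2·140 + 4.8 + 7/2.8 + 172/4.6
= 280 + 4.80 + 2.50 + 37.39
= 324.69 mOsm/kg ≈ 324.7 mOsm/kg
Osmolar gap = measured − calculated = 326 − 324.7 = 1.3 mOsm/kg

1.3 mOsm/kg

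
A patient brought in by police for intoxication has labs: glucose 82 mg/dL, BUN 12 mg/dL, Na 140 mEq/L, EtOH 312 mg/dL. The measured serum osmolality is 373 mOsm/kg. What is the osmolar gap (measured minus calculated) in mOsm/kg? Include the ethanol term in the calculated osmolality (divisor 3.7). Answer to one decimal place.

Calculated osmolality = 2·Na + glucose/18 + BUN/2.8 + ethanol/3.7
= 2·140 + 82/18 + 12/2.8 + 312/3.7
= 280 + 4.56 + 4.29 + 84.32
= 373.17 mOsm/kg ≈ 373.2 mOsm/kg
Osmolar gap = measured − calculated = 373 − 373.2 = -0.2 mOsm/kg

-0.2 mOsm/kg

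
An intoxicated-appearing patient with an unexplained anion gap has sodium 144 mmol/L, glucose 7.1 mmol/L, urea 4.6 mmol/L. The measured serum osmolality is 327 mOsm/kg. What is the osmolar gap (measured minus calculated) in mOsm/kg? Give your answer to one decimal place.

Calculated osmolality = 2·Na + glucose + urea
= 2·144 + 7.1 + 4.6
= 288 + 7.10 + 4.60
= 299.7 mOsm/kg ≈ 299.7 mOsm/kg
Osmolar gap = measured − calculated = 327 − 299.7 = 27.3 mOsm/kg

27.3 mOsm/kg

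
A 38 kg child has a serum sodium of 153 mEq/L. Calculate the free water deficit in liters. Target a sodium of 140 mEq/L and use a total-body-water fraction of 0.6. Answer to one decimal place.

TBW = 0.6 · 38 = 22.8 L
Free water deficit = TBW · (Na/140 − 1)
= 22.8 · (153/140 − 1)
= 22.8 · 0.0929
= 2.12 L

2.1 L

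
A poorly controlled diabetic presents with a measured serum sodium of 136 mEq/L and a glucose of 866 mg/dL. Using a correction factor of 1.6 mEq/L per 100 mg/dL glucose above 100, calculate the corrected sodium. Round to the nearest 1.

148 mEq/L

Corrected Na = measured Na + 1.6 · (glucose − 100)/100
= 136 + 1.6 · (866 − 100)/100
= 136 + 12.3
= 148.3 mEq/L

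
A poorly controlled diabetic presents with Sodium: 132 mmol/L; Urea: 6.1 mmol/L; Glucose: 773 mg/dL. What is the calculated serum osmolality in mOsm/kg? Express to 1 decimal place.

Calculated osmolality = 2·Na + glucose/18 + urea
= 2·132 + 773/18 + 6.1
= 264 + 42.94 + 6.10
= 313.04 mOsm/kg

313.0 mOsm/kg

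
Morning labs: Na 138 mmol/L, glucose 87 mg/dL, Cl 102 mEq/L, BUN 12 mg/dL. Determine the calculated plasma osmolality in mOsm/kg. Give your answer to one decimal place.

285.1 mOsm/kg

Calculated osmolality = 2·Na + glucose/18 + BUN/2.8
= 2·138 + 87/18 + 12/2.8
= 276 + 4.83 + 4.29
= 285.12 mOsm/kg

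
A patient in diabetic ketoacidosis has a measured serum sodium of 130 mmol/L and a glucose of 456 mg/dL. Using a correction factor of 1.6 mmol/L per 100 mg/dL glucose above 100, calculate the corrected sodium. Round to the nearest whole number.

136 mmol/L

Corrected Na = measured Na + 1.6 · (glucose − 100)/100
= 130 + 1.6 · (456 − 100)/100
= 130 + 5.7
= 135.7 mmol/L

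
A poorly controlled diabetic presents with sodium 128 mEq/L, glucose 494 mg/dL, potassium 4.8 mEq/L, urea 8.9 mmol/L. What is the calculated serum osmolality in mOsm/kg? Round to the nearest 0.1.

292.3 mOsm/kg

Calculated osmolality = 2·Na + glucose/18 + urea
= 2·128 + 494/18 + 8.9
= 256 + 27.44 + 8.90
= 292.34 mOsm/kg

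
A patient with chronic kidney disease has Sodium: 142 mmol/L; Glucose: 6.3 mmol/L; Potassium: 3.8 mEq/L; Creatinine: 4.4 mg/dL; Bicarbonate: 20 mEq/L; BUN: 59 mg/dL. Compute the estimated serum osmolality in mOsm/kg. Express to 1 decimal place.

311.4 mOsm/kg

Calculated osmolality = 2·Na + glucose + BUN/2.8
= 2·142 + 6.3 + 59/2.8
= 284 + 6.30 + 21.07
= 311.37 mOsm/kg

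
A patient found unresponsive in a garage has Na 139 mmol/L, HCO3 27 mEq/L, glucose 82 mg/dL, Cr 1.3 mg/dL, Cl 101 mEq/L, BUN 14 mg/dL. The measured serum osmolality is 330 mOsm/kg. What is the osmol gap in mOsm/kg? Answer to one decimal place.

42.4 mOsm/kg

Calculated osmolality = 2·Na + glucose/18 + BUN/2.8
= 2·139 + 82/18 + 14/2.8
= 278 + 4.56 + 5
= 287.56 mOsm/kg ≈ 287.6 mOsm/kg
Osmolar gap = measured − calculated = 330 − 287.6 = 42.4 mOsm/kg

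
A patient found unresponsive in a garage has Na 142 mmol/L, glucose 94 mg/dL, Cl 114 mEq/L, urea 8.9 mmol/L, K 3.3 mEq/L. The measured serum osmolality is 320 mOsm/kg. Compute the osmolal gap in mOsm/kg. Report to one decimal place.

Calculated osmolality = 2·Na + glucose/18 + urea
= 2·142 + 94/18 + 8.9
= 284 + 5.22 + 8.90
= 298.12 mOsm/kg ≈ 298.1 mOsm/kg
Osmolar gap = measured − calculated = 320 − 298.1 = 21.9 mOsm/kg

21.9 mOsm/kg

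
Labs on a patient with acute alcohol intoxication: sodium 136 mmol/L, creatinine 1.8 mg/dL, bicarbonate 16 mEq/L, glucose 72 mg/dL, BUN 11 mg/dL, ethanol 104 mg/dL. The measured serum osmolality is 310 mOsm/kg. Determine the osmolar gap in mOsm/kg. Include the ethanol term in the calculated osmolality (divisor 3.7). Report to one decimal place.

2.0 mOsm/kg

Calculated osmolality = 2·Na + glucose/18 + BUN/2.8 + ethanol/3.7
= 2·136 + 72/18 + 11/2.8 + 104/3.7
= 272 + 4 + 3.93 + 28.11
= 308.04 mOsm/kg ≈ 308.0 mOsm/kg
Osmolar gap = measured − calculated = 310 − 308.0 = 2.0 mOsm/kg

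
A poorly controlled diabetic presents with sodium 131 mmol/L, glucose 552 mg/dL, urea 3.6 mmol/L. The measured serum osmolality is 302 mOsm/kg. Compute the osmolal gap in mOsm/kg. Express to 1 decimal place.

5.7 mOsm/kg

Calculated osmolality = 2·Na + glucose/18 + urea
= 2·131 + 552/18 + 3.6
= 262 + 30.67 + 3.60
= 296.27 mOsm/kg ≈ 296.3 mOsm/kg
Osmolar gap = measured − calculated = 302 − 296.3 = 5.7 mOsm/kg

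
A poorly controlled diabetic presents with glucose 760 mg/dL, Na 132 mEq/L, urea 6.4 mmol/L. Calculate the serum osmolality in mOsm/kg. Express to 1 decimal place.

312.6 mOsm/kg

Calculated osmolality = 2·Na + glucose/18 + urea
= 2·132 + 760/18 + 6.4
= 264 + 42.22 + 6.40
= 312.62 mOsm/kg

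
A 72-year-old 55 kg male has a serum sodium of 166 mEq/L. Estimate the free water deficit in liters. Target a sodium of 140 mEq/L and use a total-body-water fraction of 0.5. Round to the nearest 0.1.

5.1 L

TBW = 0.5 · 55 = 27.5 L
Free water deficit = TBW · (Na/140 − 1)
= 27.5 · (166/140 − 1)
= 27.5 · 0.1857
= 5.11 L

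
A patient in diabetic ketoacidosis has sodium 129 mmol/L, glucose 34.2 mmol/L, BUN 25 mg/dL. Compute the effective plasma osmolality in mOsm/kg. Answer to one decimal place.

292.2 mOsm/kg

Effective osmolality excludes urea (freely permeant across cell membranes):
2·Na + glucose
= 2·129 + 34.2
= 258 + 34.2
= 292.2 mOsm/kg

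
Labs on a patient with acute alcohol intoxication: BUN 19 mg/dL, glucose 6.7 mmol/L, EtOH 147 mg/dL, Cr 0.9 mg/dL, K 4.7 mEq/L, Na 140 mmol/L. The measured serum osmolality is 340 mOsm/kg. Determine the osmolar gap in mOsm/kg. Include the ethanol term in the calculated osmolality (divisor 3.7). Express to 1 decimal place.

Calculated osmolality = 2·Na + glucose + BUN/2.8 + ethanol/3.7
= 2·140 + 6.7 + 19/2.8 + 147/3.7
= 280 + 6.70 + 6.79 + 39.73
= 333.22 mOsm/kg ≈ 333.2 mOsm/kg
Osmolar gap = measured − calculated = 340 − 333.2 = 6.8 mOsm/kg

6.8 mOsm/kg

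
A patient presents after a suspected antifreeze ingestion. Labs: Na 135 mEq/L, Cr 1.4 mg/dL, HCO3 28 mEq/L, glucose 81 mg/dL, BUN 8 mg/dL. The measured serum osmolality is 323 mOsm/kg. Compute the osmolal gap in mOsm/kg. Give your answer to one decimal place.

Calculated osmolality = 2·Na + glucose/18 + BUN/2.8
= 2·135 + 81/18 + 8/2.8
= 270 + 4.50 + 2.86
= 277.36 mOsm/kg ≈ 277.4 mOsm/kg
Osmolar gap = measured − calculated = 323 − 277.4 = 45.6 mOsm/kg

45.6 mOsm/kg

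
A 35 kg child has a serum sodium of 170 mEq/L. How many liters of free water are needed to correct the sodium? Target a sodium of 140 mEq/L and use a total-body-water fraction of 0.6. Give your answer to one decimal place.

4.5 L

TBW = 0.6 · 35 = 21 L
Free water deficit = TBW · (Na/140 − 1)
= 21 · (170/140 − 1)
= 21 · 0.2143
= 4.5 L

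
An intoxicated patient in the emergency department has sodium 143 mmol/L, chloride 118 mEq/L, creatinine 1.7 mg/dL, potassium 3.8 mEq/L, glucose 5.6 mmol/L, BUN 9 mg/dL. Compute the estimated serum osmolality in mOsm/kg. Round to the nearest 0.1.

294.8 mOsm/kg

Calculated osmolality = 2·Na + glucose + BUN/2.8
= 2·143 + 5.6 + 9/2.8
= 286 + 5.60 + 3.21
= 294.81 mOsm/kg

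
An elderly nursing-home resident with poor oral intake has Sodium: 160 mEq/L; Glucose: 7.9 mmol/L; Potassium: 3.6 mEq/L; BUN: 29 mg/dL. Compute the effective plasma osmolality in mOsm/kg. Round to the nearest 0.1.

Effective osmolality excludes urea (freely permeant across cell membranes):
2·Na + glucose
= 2·160 + 7.9
= 320 + 7.9
= 327.9 mOsm/kg

327.9 mOsm/kg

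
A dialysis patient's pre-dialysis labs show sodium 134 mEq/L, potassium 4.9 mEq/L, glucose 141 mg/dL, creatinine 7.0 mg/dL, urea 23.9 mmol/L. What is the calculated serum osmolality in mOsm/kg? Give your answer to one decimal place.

Calculated osmolality = 2·Na + glucose/18 + urea
= 2·134 + 141/18 + 23.9
= 268 + 7.83 + 23.90
= 299.73 mOsm/kg

299.7 mOsm/kg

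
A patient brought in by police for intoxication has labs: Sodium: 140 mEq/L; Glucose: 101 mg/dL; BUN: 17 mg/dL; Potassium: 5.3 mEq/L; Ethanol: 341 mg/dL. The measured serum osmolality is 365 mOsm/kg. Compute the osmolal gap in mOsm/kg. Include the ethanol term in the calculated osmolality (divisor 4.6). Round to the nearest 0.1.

Calculated osmolality = 2·Na + glucose/18 + BUN/2.8 + ethanol/4.6
= 2·140 + 101/18 + 17/2.8 + 341/4.6
= 280 + 5.61 + 6.07 + 74.13
= 365.81 mOsm/kg ≈ 365.8 mOsm/kg
Osmolar gap = measured − calculated = 365 − 365.8 = -0.8 mOsm/kg

-0.8 mOsm/kg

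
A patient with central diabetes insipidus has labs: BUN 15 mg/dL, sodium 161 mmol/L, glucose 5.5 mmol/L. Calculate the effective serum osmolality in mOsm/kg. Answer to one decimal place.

327.5 mOsm/kg

Effective osmolality excludes urea (freely permeant across cell membranes):
2·Na + glucose
= 2·161 + 5.5
= 322 + 5.5
= 327.5 mOsm/kg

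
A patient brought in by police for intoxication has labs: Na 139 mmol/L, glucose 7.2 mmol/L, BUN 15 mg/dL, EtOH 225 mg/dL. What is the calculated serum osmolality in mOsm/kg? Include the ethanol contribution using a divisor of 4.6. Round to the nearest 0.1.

339.5 mOsm/kg

Calculated osmolality = 2·Na + glucose + BUN/2.8 + ethanol/4.6
= 2·139 + 7.2 + 15/2.8 + 225/4.6
= 278 + 7.20 + 5.36 + 48.91
= 339.47 mOsm/kg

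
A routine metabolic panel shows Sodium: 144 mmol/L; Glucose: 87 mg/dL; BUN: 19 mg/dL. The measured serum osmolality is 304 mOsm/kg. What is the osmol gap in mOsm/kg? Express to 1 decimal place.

4.4 mOsm/kg

Calculated osmolality = 2·Na + glucose/18 + BUN/2.8
= 2·144 + 87/18 + 19/2.8
= 288 + 4.83 + 6.79
= 299.62 mOsm/kg ≈ 299.6 mOsm/kg
Osmolar gap = measured − calculated = 304 − 299.6 = 4.4 mOsm/kg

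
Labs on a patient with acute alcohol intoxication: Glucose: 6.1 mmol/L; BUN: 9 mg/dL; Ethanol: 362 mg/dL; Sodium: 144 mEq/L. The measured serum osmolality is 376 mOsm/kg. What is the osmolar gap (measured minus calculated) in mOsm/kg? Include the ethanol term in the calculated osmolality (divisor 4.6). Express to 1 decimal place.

0.0 mOsm/kg

Calculated osmolality = 2·Na + glucose + BUN/2.8 + ethanol/4.6
= 2·144 + 6.1 + 9/2.8 + 362/4.6
= 288 + 6.10 + 3.21 + 78.70
= 376.01 mOsm/kg ≈ 376.0 mOsm/kg
Osmolar gap = measured − calculated = 376 − 376.0 = 0.0 mOsm/kg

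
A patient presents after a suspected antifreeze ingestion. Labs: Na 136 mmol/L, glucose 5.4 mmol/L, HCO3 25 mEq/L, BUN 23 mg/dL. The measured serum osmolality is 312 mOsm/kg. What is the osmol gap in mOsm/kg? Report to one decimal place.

Calculated osmolality = 2·Na + glucose + BUN/2.8
= 2·136 + 5.4 + 23/2.8
= 272 + 5.40 + 8.21
= 285.61 mOsm/kg ≈ 285.6 mOsm/kg
Osmolar gap = measured − calculated = 312 − 285.6 = 26.4 mOsm/kg

26.4 mOsm/kg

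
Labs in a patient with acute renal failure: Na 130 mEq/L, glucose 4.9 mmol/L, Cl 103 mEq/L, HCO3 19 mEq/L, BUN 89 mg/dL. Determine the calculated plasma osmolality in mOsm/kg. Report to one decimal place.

Calculated osmolality = 2·Na + glucose + BUN/2.8
= 2·130 + 4.9 + 89/2.8
= 260 + 4.90 + 31.79
= 296.69 mOsm/kg

296.7 mOsm/kg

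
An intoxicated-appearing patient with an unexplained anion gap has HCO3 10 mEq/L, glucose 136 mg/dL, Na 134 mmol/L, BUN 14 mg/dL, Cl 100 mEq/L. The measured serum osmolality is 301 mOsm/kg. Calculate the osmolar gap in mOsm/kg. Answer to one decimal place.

Calculated osmolality = 2·Na + glucose/18 + BUN/2.8
= 2·134 + 136/18 + 14/2.8
= 268 + 7.56 + 5
= 280.56 mOsm/kg ≈ 280.6 mOsm/kg
Osmolar gap = measured − calculated = 301 − 280.6 = 20.4 mOsm/kg

20.4 mOsm/kg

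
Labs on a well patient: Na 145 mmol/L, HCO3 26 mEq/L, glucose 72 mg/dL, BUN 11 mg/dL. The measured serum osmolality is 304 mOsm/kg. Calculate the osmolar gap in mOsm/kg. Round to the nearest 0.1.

Calculated osmolality = 2·Na + glucose/18 + BUN/2.8
= 2·145 + 72/18 + 11/2.8
= 290 + 4 + 3.93
= 297.93 mOsm/kg ≈ 297.9 mOsm/kg
Osmolar gap = measured − calculated = 304 − 297.9 = 6.1 mOsm/kg

6.1 mOsm/kg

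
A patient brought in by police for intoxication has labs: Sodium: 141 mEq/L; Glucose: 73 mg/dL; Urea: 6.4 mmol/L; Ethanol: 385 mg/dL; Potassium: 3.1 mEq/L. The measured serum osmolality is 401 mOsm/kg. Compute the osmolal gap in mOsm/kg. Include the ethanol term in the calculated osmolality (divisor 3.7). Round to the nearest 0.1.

4.5 mOsm/kg

Calculated osmolality = 2·Na + glucose/18 + urea + ethanol/3.7
= 2·141 + 73/18 + 6.4 + 385/3.7
= 282 + 4.06 + 6.40 + 104.05
= 396.51 mOsm/kg ≈ 396.5 mOsm/kg
Osmolar gap = measured − calculated = 401 − 396.5 = 4.5 mOsm/kg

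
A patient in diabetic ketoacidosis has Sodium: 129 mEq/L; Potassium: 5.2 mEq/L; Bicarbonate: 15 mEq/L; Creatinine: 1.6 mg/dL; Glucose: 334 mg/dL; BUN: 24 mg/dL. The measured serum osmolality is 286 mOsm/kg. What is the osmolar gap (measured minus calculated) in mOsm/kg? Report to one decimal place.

0.9 mOsm/kg

Calculated osmolality = 2·Na + glucose/18 + BUN/2.8
= 2·129 + 334/18 + 24/2.8
= 258 + 18.56 + 8.57
= 285.13 mOsm/kg ≈ 285.1 mOsm/kg
Osmolar gap = measured − calculated = 286 − 285.1 = 0.9 mOsm/kg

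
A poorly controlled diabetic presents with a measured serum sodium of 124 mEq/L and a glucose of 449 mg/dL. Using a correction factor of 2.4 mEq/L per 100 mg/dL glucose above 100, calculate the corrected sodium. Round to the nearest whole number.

Corrected Na = measured Na + 2.4 · (glucose − 100)/100
= 124 + 2.4 · (449 − 100)/100
= 124 + 8.4
= 132.4 mEq/L

132 mEq/L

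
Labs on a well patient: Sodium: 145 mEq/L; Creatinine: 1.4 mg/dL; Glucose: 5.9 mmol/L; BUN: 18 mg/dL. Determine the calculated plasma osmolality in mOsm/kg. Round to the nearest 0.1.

302.3 mOsm/kg

Calculated osmolality = 2·Na + glucose + BUN/2.8
= 2·145 + 5.9 + 18/2.8
= 290 + 5.90 + 6.43
= 302.33 mOsm/kg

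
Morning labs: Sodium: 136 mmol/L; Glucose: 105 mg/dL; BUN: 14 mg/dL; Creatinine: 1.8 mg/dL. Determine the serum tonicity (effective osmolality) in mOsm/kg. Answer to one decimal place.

Effective osmolality excludes urea (freely permeant across cell membranes):
2·Na + glucose/18
= 2·136 + 105/18
= 272 + 5.83
= 277.83 mOsm/kg

277.8 mOsm/kg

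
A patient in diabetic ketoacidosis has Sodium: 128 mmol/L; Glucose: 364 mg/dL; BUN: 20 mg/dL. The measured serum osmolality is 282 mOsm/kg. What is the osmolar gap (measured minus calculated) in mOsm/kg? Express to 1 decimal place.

Calculated osmolality = 2·Na + glucose/18 + BUN/2.8
= 2·128 + 364/18 + 20/2.8
= 256 + 20.22 + 7.14
= 283.36 mOsm/kg ≈ 283.4 mOsm/kg
Osmolar gap = measured − calculated = 282 − 283.4 = -1.4 mOsm/kg

-1.4 mOsm/kg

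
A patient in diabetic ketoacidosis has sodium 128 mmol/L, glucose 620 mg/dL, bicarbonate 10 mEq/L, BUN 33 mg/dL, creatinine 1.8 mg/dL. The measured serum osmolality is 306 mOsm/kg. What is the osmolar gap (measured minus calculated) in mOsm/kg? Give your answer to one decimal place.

Calculated osmolality = 2·Na + glucose/18 + BUN/2.8
= 2·128 + 620/18 + 33/2.8
= 256 + 34.44 + 11.79
= 302.23 mOsm/kg ≈ 302.2 mOsm/kg
Osmolar gap = measured − calculated = 306 − 302.2 = 3.8 mOsm/kg

3.8 mOsm/kg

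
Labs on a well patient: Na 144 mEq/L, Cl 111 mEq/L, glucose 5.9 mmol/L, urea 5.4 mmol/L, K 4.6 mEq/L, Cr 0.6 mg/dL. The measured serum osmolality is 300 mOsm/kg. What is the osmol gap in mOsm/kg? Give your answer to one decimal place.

0.7 mOsm/kg

Calculated osmolality = 2·Na + glucose + urea
= 2·144 + 5.9 + 5.4
= 288 + 5.90 + 5.40
= 299.3 mOsm/kg ≈ 299.3 mOsm/kg
Osmolar gap = measured − calculated = 300 − 299.3 = 0.7 mOsm/kg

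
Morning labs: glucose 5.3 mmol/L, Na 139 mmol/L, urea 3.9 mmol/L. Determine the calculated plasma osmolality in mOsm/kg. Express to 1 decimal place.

Calculated osmolality = 2·Na + glucose + urea
= 2·139 + 5.3 + 3.9
= 278 + 5.30 + 3.90
= 287.2 mOsm/kg

287.2 mOsm/kg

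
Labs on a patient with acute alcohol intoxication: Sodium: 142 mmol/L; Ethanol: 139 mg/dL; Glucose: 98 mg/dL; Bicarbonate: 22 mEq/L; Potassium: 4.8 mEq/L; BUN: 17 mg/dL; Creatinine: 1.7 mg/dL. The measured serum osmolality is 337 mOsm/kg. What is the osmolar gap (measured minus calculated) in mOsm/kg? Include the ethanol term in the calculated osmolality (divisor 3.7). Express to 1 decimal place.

Calculated osmolality = 2·Na + glucose/18 + BUN/2.8 + ethanol/3.7
= 2·142 + 98/18 + 17/2.8 + 139/3.7
= 284 + 5.44 + 6.07 + 37.57
= 333.08 mOsm/kg ≈ 333.1 mOsm/kg
Osmolar gap = measured − calculated = 337 − 333.1 = 3.9 mOsm/kg

3.9 mOsm/kg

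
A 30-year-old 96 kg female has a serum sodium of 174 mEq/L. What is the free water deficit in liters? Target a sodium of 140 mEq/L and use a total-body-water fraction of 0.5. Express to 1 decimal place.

TBW = 0.5 · 96 = 48 L
Free water deficit = TBW · (Na/140 − 1)
= 48 · (174/140 − 1)
= 48 · 0.2429
= 11.66 L

11.7 L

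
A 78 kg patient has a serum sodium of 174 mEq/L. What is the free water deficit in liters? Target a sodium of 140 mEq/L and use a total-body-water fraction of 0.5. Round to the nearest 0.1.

TBW = 0.5 · 78 = 39 L
Free water deficit = TBW · (Na/140 − 1)
= 39 · (174/140 − 1)
= 39 · 0.2429
= 9.47 L

9.5 L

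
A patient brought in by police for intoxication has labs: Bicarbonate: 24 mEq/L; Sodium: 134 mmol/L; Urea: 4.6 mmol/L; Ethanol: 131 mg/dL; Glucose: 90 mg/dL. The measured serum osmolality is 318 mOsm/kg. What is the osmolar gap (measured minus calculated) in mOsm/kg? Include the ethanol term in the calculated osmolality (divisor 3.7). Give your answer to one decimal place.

5.0 mOsm/kg

Calculated osmolality = 2·Na + glucose/18 + urea + ethanol/3.7
= 2·134 + 90/18 + 4.6 + 131/3.7
= 268 + 5 + 4.60 + 35.41
= 313.01 mOsm/kg ≈ 313.0 mOsm/kg
Osmolar gap = measured − calculated = 318 − 313.0 = 5.0 mOsm/kg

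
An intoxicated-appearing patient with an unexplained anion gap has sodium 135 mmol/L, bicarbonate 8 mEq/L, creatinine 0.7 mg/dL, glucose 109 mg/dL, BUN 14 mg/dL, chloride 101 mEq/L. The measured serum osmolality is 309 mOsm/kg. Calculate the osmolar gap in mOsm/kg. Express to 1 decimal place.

27.9 mOsm/kg

Calculated osmolality = 2·Na + glucose/18 + BUN/2.8
= 2·135 + 109/18 + 14/2.8
= 270 + 6.06 + 5
= 281.06 mOsm/kg ≈ 281.1 mOsm/kg
Osmolar gap = measured − calculated = 309 − 281.1 = 27.9 mOsm/kg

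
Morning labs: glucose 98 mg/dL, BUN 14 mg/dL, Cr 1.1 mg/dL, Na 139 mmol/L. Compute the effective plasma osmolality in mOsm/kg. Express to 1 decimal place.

Effective osmolality excludes urea (freely permeant across cell membranes):
2·Na + glucose/18
= 2·139 + 98/18
= 278 + 5.44
= 283.44 mOsm/kg

283.4 mOsm/kg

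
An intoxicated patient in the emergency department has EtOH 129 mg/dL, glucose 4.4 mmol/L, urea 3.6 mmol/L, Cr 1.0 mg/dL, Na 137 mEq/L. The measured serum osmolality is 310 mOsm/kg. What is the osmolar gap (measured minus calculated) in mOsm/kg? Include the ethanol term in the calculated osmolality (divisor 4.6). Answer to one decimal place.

Calculated osmolality = 2·Na + glucose + urea + ethanol/4.6
= 2·137 + 4.4 + 3.6 + 129/4.6
= 274 + 4.40 + 3.60 + 28.04
= 310.04 mOsm/kg ≈ 310.0 mOsm/kg
Osmolar gap = measured − calculated = 310 − 310.0 = 0.0 mOsm/kg

0.0 mOsm/kg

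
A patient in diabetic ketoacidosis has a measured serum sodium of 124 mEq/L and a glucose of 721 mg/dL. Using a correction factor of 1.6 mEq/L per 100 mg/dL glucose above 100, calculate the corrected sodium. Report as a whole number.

134 mEq/L

Corrected Na = measured Na + 1.6 · (glucose − 100)/100
= 124 + 1.6 · (721 − 100)/100
= 124 + 9.9
= 133.9 mEq/L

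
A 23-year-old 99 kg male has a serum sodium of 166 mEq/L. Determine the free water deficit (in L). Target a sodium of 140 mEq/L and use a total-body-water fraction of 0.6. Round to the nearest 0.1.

11.0 L

TBW = 0.6 · 99 = 59.4 L
Free water deficit = TBW · (Na/140 − 1)
= 59.4 · (166/140 − 1)
= 59.4 · 0.1857
= 11.03 L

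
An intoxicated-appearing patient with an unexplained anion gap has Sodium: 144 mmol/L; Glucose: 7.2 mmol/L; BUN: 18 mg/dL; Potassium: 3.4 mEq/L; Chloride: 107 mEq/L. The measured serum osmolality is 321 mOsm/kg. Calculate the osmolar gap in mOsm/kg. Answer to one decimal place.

19.4 mOsm/kg

Calculated osmolality = 2·Na + glucose + BUN/2.8
= 2·144 + 7.2 + 18/2.8
= 288 + 7.20 + 6.43
= 301.63 mOsm/kg ≈ 301.6 mOsm/kg
Osmolar gap = measured − calculated = 321 − 301.6 = 19.4 mOsm/kg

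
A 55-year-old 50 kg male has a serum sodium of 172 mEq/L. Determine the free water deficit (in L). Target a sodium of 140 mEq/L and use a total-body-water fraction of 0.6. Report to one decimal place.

TBW = 0.6 · 50 = 30 L
Free water deficit = TBW · (Na/140 − 1)
= 30 · (172/140 − 1)
= 30 · 0.2286
= 6.86 L

6.9 L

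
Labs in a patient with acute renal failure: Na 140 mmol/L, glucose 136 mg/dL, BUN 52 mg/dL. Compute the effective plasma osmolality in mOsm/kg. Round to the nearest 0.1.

287.6 mOsm/kg

Effective osmolality excludes urea (freely permeant across cell membranes):
2·Na + glucose/18
= 2·140 + 136/18
= 280 + 7.56
= 287.56 mOsm/kg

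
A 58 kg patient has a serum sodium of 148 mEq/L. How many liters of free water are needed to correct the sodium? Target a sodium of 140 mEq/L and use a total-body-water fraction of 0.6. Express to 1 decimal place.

2.0 L

TBW = 0.6 · 58 = 34.8 L
Free water deficit = TBW · (Na/140 − 1)
= 34.8 · (148/140 − 1)
= 34.8 · 0.0571
= 1.99 L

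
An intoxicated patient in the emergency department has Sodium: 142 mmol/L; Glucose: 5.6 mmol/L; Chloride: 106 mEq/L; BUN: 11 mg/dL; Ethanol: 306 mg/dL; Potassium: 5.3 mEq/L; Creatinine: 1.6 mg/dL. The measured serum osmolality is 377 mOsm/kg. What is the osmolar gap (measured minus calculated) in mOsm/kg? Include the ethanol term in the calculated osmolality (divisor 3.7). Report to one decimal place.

Calculated osmolality = 2·Na + glucose + BUN/2.8 + ethanol/3.7
= 2·142 + 5.6 + 11/2.8 + 306/3.7
= 284 + 5.60 + 3.93 + 82.70
= 376.23 mOsm/kg ≈ 376.2 mOsm/kg
Osmolar gap = measured − calculated = 377 − 376.2 = 0.8 mOsm/kg

0.8 mOsm/kg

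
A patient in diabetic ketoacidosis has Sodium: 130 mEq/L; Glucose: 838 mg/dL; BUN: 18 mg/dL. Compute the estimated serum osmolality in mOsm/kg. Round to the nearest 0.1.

Calculated osmolality = 2·Na + glucose/18 + BUN/2.8
= 2·130 + 838/18 + 18/2.8
= 260 + 46.56 + 6.43
= 312.99 mOsm/kg

313.0 mOsm/kg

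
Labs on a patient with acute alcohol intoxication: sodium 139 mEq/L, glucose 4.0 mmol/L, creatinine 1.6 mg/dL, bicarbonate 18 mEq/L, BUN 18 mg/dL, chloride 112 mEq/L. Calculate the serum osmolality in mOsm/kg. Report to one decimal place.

Calculated osmolality = 2·Na + glucose + BUN/2.8
= 2·139 + 4 + 18/2.8
= 278 + 4 + 6.43
= 288.43 mOsm/kg

288.4 mOsm/kg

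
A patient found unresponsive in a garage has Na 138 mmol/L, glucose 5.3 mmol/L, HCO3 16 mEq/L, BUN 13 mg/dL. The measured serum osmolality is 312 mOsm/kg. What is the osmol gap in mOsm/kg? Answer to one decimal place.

26.1 mOsm/kg

Calculated osmolality = 2·Na + glucose + BUN/2.8
= 2·138 + 5.3 + 13/2.8
= 276 + 5.30 + 4.64
= 285.94 mOsm/kg ≈ 285.9 mOsm/kg
Osmolar gap = measured − calculated = 312 − 285.9 = 26.1 mOsm/kg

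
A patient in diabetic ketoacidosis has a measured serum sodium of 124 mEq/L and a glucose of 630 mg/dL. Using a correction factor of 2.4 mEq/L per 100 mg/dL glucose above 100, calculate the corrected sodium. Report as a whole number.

137 mEq/L

Corrected Na = measured Na + 2.4 · (glucose − 100)/100
= 124 + 2.4 · (630 − 100)/100
= 124 + 12.7
= 136.7 mEq/L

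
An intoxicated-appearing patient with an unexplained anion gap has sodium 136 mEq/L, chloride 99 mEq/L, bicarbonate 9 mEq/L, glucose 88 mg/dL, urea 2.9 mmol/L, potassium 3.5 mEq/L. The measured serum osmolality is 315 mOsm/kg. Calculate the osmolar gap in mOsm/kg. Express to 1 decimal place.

35.2 mOsm/kg

Calculated osmolality = 2·Na + glucose/18 + urea
= 2·136 + 88/18 + 2.9
= 272 + 4.89 + 2.90
= 279.79 mOsm/kg ≈ 279.8 mOsm/kg
Osmolar gap = measured − calculated = 315 − 279.8 = 35.2 mOsm/kg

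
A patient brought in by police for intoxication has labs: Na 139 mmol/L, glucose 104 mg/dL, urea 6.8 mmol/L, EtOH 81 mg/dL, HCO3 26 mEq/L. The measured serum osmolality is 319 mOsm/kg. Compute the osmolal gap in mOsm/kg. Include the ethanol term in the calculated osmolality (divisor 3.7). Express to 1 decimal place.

6.5 mOsm/kg

Calculated osmolality = 2·Na + glucose/18 + urea + ethanol/3.7
= 2·139 + 104/18 + 6.8 + 81/3.7
= 278 + 5.78 + 6.80 + 21.89
= 312.47 mOsm/kg ≈ 312.5 mOsm/kg
Osmolar gap = measured − calculated = 319 − 312.5 = 6.5 mOsm/kg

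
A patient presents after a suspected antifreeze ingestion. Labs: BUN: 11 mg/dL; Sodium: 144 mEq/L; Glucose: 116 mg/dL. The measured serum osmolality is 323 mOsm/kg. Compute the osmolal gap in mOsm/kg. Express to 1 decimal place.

24.6 mOsm/kg

Calculated osmolality = 2·Na + glucose/18 + BUN/2.8
= 2·144 + 116/18 + 11/2.8
= 288 + 6.44 + 3.93
= 298.37 mOsm/kg ≈ 298.4 mOsm/kg
Osmolar gap = measured − calculated = 323 − 298.4 = 24.6 mOsm/kg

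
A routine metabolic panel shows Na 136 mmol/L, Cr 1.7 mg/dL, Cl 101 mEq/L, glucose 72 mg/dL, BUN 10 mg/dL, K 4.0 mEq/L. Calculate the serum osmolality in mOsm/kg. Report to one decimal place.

Calculated osmolality = 2·Na + glucose/18 + BUN/2.8
= 2·136 + 72/18 + 10/2.8
= 272 + 4 + 3.57
= 279.57 mOsm/kg

279.6 mOsm/kg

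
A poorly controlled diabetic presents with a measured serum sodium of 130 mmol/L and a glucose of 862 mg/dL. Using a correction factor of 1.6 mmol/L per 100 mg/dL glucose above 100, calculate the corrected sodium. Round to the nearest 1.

142 mmol/L

Corrected Na = measured Na + 1.6 · (glucose − 100)/100
= 130 + 1.6 · (862 − 100)/100
= 130 + 12.2
= 142.2 mmol/L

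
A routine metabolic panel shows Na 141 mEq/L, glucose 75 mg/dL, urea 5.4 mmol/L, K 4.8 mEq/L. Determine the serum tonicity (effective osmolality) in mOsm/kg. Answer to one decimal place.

Effective osmolality excludes urea (freely permeant across cell membranes):
2·Na + glucose/18
= 2·141 + 75/18
= 282 + 4.17
= 286.17 mOsm/kg

286.2 mOsm/kg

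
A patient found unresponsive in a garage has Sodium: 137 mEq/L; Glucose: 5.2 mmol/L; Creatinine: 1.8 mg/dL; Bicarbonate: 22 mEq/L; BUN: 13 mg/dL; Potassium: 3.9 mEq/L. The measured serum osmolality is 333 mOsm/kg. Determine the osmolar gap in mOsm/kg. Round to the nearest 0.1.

Calculated osmolality = 2·Na + glucose + BUN/2.8
= 2·137 + 5.2 + 13/2.8
= 274 + 5.20 + 4.64
= 283.84 mOsm/kg ≈ 283.8 mOsm/kg
Osmolar gap = measured − calculated = 333 − 283.8 = 49.2 mOsm/kg

49.2 mOsm/kg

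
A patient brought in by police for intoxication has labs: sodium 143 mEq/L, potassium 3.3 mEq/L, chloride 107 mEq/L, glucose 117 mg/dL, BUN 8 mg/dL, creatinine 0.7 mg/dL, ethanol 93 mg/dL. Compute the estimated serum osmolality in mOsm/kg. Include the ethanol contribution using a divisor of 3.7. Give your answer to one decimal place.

Calculated osmolality = 2·Na + glucose/18 + BUN/2.8 + ethanol/3.7
= 2·143 + 117/18 + 8/2.8 + 93/3.7
= 286 + 6.50 + 2.86 + 25.14
= 320.5 mOsm/kg

320.5 mOsm/kg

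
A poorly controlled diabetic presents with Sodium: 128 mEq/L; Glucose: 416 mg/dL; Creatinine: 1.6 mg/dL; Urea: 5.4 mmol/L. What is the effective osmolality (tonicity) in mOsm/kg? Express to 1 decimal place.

Effective osmolality excludes urea (freely permeant across cell membranes):
2·Na + glucose/18
= 2·128 + 416/18
= 256 + 23.11
= 279.11 mOsm/kg

279.1 mOsm/kg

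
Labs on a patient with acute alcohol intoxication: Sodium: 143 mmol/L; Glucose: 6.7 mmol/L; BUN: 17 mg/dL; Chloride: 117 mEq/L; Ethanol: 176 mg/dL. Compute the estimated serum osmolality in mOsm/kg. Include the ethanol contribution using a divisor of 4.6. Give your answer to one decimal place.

337.0 mOsm/kg

Calculated osmolality = 2·Na + glucose + BUN/2.8 + ethanol/4.6
= 2·143 + 6.7 + 17/2.8 + 176/4.6
= 286 + 6.70 + 6.07 + 38.26
= 337.03 mOsm/kg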